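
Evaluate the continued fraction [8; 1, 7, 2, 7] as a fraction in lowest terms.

Fold from the inside: start with 7/1.
  2 + 1/7 = 15/7
  7 + 7/15 = 112/15
  1 + 15/112 = 127/112
  8 + 112/127 = 1128/127

1128/127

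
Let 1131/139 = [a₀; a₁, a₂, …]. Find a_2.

1131 = 8·139 + 19   →  a_0 = 8
139 = 7·19 + 6   →  a_1 = 7
19 = 3·6 + 1   →  a_2 = 3

3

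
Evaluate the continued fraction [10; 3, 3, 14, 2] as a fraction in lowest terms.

Using pₖ = aₖpₖ₋₁ + pₖ₋₂ and qₖ = aₖqₖ₋₁ + qₖ₋₂:
  k=0: a=10, p=10, q=1
  k=1: a=3, p=31, q=3
  k=2: a=3, p=103, q=10
  k=3: a=14, p=1473, q=143
  k=4: a=2, p=3049, q=296

3049/296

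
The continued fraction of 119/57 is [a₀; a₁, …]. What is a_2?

119 = 2·57 + 5   →  a_0 = 2
57 = 11·5 + 2   →  a_1 = 11
5 = 2·2 + 1   →  a_2 = 2

2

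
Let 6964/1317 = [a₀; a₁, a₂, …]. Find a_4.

6964 = 5·1317 + 379   →  a_0 = 5
1317 = 3·379 + 180   →  a_1 = 3
379 = 2·180 + 19   →  a_2 = 2
180 = 9·19 + 9   →  a_3 = 9
19 = 2·9 + 1   →  a_4 = 2

2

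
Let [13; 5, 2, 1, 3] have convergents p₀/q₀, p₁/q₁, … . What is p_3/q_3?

Using pₖ = aₖpₖ₋₁ + pₖ₋₂, qₖ = aₖqₖ₋₁ + qₖ₋₂ (with p₋₁=1, p₋₂=0, q₋₁=0, q₋₂=1):
  k=0: a=13, p=13, q=1
  k=1: a=5, p=66, q=5
  k=2: a=2, p=145, q=11
  k=3: a=1, p=211, q=16

211/16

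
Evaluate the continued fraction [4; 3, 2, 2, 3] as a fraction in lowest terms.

Using pₖ = aₖpₖ₋₁ + pₖ₋₂ and qₖ = aₖqₖ₋₁ + qₖ₋₂:
  k=0: a=4, p=4, q=1
  k=1: a=3, p=13, q=3
  k=2: a=2, p=30, q=7
  k=3: a=2, p=73, q=17
  k=4: a=3, p=249, q=58

249/58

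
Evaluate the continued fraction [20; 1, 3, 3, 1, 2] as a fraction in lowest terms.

976/47

Using pₖ = aₖpₖ₋₁ + pₖ₋₂ and qₖ = aₖqₖ₋₁ + qₖ₋₂:
  k=0: a=20, p=20, q=1
  k=1: a=1, p=21, q=1
  k=2: a=3, p=83, q=4
  k=3: a=3, p=270, q=13
  k=4: a=1, p=353, q=17
  k=5: a=2, p=976, q=47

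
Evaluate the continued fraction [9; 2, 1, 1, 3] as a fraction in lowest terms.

169/18

Using pₖ = aₖpₖ₋₁ + pₖ₋₂ and qₖ = aₖqₖ₋₁ + qₖ₋₂:
  k=0: a=9, p=9, q=1
  k=1: a=2, p=19, q=2
  k=2: a=1, p=28, q=3
  k=3: a=1, p=47, q=5
  k=4: a=3, p=169, q=18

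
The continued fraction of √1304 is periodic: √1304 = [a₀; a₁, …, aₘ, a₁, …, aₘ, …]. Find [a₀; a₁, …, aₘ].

a₀ = ⌊√1304⌋ = 36.
With m₀=0, d₀=1 and mₖ₊₁ = dₖaₖ − mₖ, dₖ₊₁ = (n − mₖ₊₁²)/dₖ, aₖ₊₁ = ⌊(a₀+mₖ₊₁)/dₖ₊₁⌋:
  k=1: m=36, d=8, a=9
  k=2: m=36, d=1, a=72
d=1 and a=2a₀=72 at k=2, so the next step gives (m, d) = (36, 8) again — its k=1 value — and the period has length 2.

[36; 9, 72]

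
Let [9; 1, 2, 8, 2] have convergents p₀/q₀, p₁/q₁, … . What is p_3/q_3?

242/25

Using pₖ = aₖpₖ₋₁ + pₖ₋₂, qₖ = aₖqₖ₋₁ + qₖ₋₂ (with p₋₁=1, p₋₂=0, q₋₁=0, q₋₂=1):
  k=0: a=9, p=9, q=1
  k=1: a=1, p=10, q=1
  k=2: a=2, p=29, q=3
  k=3: a=8, p=242, q=25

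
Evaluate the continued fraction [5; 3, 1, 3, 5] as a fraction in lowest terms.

Fold from the inside: start with 5/1.
  3 + 1/5 = 16/5
  1 + 5/16 = 21/16
  3 + 16/21 = 79/21
  5 + 21/79 = 416/79

416/79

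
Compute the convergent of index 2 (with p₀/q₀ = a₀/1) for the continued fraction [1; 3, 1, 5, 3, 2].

Using pₖ = aₖpₖ₋₁ + pₖ₋₂, qₖ = aₖqₖ₋₁ + qₖ₋₂ (with p₋₁=1, p₋₂=0, q₋₁=0, q₋₂=1):
  k=0: a=1, p=1, q=1
  k=1: a=3, p=4, q=3
  k=2: a=1, p=5, q=4

5/4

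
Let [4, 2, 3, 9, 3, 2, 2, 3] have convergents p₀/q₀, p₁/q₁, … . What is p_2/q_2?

31/7

Using pₖ = aₖpₖ₋₁ + pₖ₋₂, qₖ = aₖqₖ₋₁ + qₖ₋₂ (with p₋₁=1, p₋₂=0, q₋₁=0, q₋₂=1):
  k=0: a=4, p=4, q=1
  k=1: a=2, p=9, q=2
  k=2: a=3, p=31, q=7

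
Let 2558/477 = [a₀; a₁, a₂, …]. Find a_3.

3

2558 = 5·477 + 173   →  a_0 = 5
477 = 2·173 + 131   →  a_1 = 2
173 = 1·131 + 42   →  a_2 = 1
131 = 3·42 + 5   →  a_3 = 3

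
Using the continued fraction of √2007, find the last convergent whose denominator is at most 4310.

√2007 = [44; 1, 3, 1, 88, …] (period length 4).
Convergents:
  p_0/q_0 = 44/1
  p_1/q_1 = 45/1
  p_2/q_2 = 179/4
  p_3/q_3 = 224/5
  p_4/q_4 = 19891/444
  p_5/q_5 = 20115/449
  p_6/q_6 = 80236/1791
  p_7/q_7 = 100351/2240
  p_8/q_8 = 8911124/198911
q_7 = 2240 ≤ 4310 < 198911 = q_8, so the answer is 100351/2240.

100351/2240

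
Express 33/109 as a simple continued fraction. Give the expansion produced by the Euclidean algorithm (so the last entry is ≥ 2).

33 = 0·109 + 33
109 = 3·33 + 10
33 = 3·10 + 3
10 = 3·3 + 1
3 = 3·1 + 0  (stop)
So 33/109 = [0; 3, 3, 3, 3].

[0; 3, 3, 3, 3]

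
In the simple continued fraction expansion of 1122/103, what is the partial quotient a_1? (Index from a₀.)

1122 = 10·103 + 92   →  a_0 = 10
103 = 1·92 + 11   →  a_1 = 1

1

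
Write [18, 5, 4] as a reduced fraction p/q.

Using pₖ = aₖpₖ₋₁ + pₖ₋₂ and qₖ = aₖqₖ₋₁ + qₖ₋₂:
  k=0: a=18, p=18, q=1
  k=1: a=5, p=91, q=5
  k=2: a=4, p=382, q=21

382/21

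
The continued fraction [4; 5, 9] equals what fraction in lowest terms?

Using pₖ = aₖpₖ₋₁ + pₖ₋₂ and qₖ = aₖqₖ₋₁ + qₖ₋₂:
  k=0: a=4, p=4, q=1
  k=1: a=5, p=21, q=5
  k=2: a=9, p=193, q=46

193/46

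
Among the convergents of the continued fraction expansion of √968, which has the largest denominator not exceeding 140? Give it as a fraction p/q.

√968 = [31; 8, 1, 6, 1, 8, 62, …] (period length 6).
Convergents:
  p_0/q_0 = 31/1
  p_1/q_1 = 249/8
  p_2/q_2 = 280/9
  p_3/q_3 = 1929/62
  p_4/q_4 = 2209/71
  p_5/q_5 = 19601/630
q_4 = 71 ≤ 140 < 630 = q_5, so the answer is 2209/71.

2209/71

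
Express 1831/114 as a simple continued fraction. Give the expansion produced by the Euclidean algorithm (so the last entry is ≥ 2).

[16; 16, 3, 2]

1831 = 16*114 + 7
114 = 16*7 + 2
7 = 3*2 + 1
2 = 2*1 + 0  (stop)
So 1831/114 = [16; 16, 3, 2].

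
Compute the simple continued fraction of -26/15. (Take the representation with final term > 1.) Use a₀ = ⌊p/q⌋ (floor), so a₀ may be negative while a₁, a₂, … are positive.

[-2; 3, 1, 3]

-26 = -2*15 + 4
15 = 3*4 + 3
4 = 1*3 + 1
3 = 3*1 + 0  (stop)
So -26/15 = [-2; 3, 1, 3].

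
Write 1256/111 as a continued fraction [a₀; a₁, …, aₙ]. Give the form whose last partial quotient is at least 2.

1256 = 11*111 + 35
111 = 3*35 + 6
35 = 5*6 + 5
6 = 1*5 + 1
5 = 5*1 + 0  (stop)
So 1256/111 = [11; 3, 5, 1, 5].

[11; 3, 5, 1, 5]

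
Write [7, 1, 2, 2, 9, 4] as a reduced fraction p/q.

Fold from the inside: start with 4/1.
  9 + 1/4 = 37/4
  2 + 4/37 = 78/37
  2 + 37/78 = 193/78
  1 + 78/193 = 271/193
  7 + 193/271 = 2090/271

2090/271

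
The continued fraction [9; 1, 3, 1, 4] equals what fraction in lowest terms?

Using pₖ = aₖpₖ₋₁ + pₖ₋₂ and qₖ = aₖqₖ₋₁ + qₖ₋₂:
  k=0: a=9, p=9, q=1
  k=1: a=1, p=10, q=1
  k=2: a=3, p=39, q=4
  k=3: a=1, p=49, q=5
  k=4: a=4, p=235, q=24

235/24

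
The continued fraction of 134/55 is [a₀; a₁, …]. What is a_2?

134 = 2·55 + 24   →  a_0 = 2
55 = 2·24 + 7   →  a_1 = 2
24 = 3·7 + 3   →  a_2 = 3

3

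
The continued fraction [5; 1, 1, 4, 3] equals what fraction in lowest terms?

Fold from the inside: start with 3/1.
  4 + 1/3 = 13/3
  1 + 3/13 = 16/13
  1 + 13/16 = 29/16
  5 + 16/29 = 161/29

161/29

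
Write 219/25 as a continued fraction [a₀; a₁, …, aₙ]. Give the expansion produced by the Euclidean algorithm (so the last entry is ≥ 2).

219 = 8*25 + 19
25 = 1*19 + 6
19 = 3*6 + 1
6 = 6*1 + 0  (stop)
So 219/25 = [8; 1, 3, 6].

[8; 1, 3, 6]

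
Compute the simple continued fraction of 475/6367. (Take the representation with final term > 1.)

475 = 0·6367 + 475
6367 = 13·475 + 192
475 = 2·192 + 91
192 = 2·91 + 10
91 = 9·10 + 1
10 = 10·1 + 0  (stop)
So 475/6367 = [0; 13, 2, 2, 9, 10].

[0; 13, 2, 2, 9, 10]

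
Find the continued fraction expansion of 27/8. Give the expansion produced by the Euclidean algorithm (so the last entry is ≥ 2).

27 = 3*8 + 3
8 = 2*3 + 2
3 = 1*2 + 1
2 = 2*1 + 0  (stop)
So 27/8 = [3; 2, 1, 2].

[3; 2, 1, 2]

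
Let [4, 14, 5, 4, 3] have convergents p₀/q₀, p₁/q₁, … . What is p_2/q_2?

Using pₖ = aₖpₖ₋₁ + pₖ₋₂, qₖ = aₖqₖ₋₁ + qₖ₋₂ (with p₋₁=1, p₋₂=0, q₋₁=0, q₋₂=1):
  k=0: a=4, p=4, q=1
  k=1: a=14, p=57, q=14
  k=2: a=5, p=289, q=71

289/71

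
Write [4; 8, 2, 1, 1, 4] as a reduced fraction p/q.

795/193

Using pₖ = aₖpₖ₋₁ + pₖ₋₂ and qₖ = aₖqₖ₋₁ + qₖ₋₂:
  k=0: a=4, p=4, q=1
  k=1: a=8, p=33, q=8
  k=2: a=2, p=70, q=17
  k=3: a=1, p=103, q=25
  k=4: a=1, p=173, q=42
  k=5: a=4, p=795, q=193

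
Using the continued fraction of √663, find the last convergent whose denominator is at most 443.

5330/207

√663 = [25; 1, 2, 1, 50, …] (period length 4).
Convergents:
  p_0/q_0 = 25/1
  p_1/q_1 = 26/1
  p_2/q_2 = 77/3
  p_3/q_3 = 103/4
  p_4/q_4 = 5227/203
  p_5/q_5 = 5330/207
  p_6/q_6 = 15887/617
q_5 = 207 ≤ 443 < 617 = q_6, so the answer is 5330/207.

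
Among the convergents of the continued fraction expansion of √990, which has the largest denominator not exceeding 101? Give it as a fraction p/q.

√990 = [31; 2, 6, 2, 62, …] (period length 4).
Convergents:
  p_0/q_0 = 31/1
  p_1/q_1 = 63/2
  p_2/q_2 = 409/13
  p_3/q_3 = 881/28
  p_4/q_4 = 55031/1749
q_3 = 28 ≤ 101 < 1749 = q_4, so the answer is 881/28.

881/28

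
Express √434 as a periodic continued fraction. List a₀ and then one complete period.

a₀ = ⌊√434⌋ = 20.

[20; 1, 4, 1, 40]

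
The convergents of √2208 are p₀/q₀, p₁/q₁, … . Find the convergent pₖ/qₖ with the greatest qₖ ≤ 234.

√2208 = [46; 1, 92, …] (period length 2).
Convergents:
  p_0/q_0 = 46/1
  p_1/q_1 = 47/1
  p_2/q_2 = 4370/93
  p_3/q_3 = 4417/94
  p_4/q_4 = 410734/8741
q_3 = 94 ≤ 234 < 8741 = q_4, so the answer is 4417/94.

4417/94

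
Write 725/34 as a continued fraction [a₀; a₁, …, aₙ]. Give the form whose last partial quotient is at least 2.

725 = 21×34 + 11
34 = 3×11 + 1
11 = 11×1 + 0  (stop)
So 725/34 = [21; 3, 11].

[21; 3, 11]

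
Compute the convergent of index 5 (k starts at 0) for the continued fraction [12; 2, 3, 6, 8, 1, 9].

5010/403

Using pₖ = aₖpₖ₋₁ + pₖ₋₂, qₖ = aₖqₖ₋₁ + qₖ₋₂ (with p₋₁=1, p₋₂=0, q₋₁=0, q₋₂=1):
  k=0: a=12, p=12, q=1
  k=1: a=2, p=25, q=2
  k=2: a=3, p=87, q=7
  k=3: a=6, p=547, q=44
  k=4: a=8, p=4463, q=359
  k=5: a=1, p=5010, q=403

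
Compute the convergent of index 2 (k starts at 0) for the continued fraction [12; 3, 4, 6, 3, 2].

160/13

Using pₖ = aₖpₖ₋₁ + pₖ₋₂, qₖ = aₖqₖ₋₁ + qₖ₋₂ (with p₋₁=1, p₋₂=0, q₋₁=0, q₋₂=1):
  k=0: a=12, p=12, q=1
  k=1: a=3, p=37, q=3
  k=2: a=4, p=160, q=13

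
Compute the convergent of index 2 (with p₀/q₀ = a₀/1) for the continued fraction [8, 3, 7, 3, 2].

Using pₖ = aₖpₖ₋₁ + pₖ₋₂, qₖ = aₖqₖ₋₁ + qₖ₋₂ (with p₋₁=1, p₋₂=0, q₋₁=0, q₋₂=1):
  k=0: a=8, p=8, q=1
  k=1: a=3, p=25, q=3
  k=2: a=7, p=183, q=22

183/22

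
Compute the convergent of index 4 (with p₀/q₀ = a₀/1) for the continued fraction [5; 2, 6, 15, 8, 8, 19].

Using pₖ = aₖpₖ₋₁ + pₖ₋₂, qₖ = aₖqₖ₋₁ + qₖ₋₂ (with p₋₁=1, p₋₂=0, q₋₁=0, q₋₂=1):
  k=0: a=5, p=5, q=1
  k=1: a=2, p=11, q=2
  k=2: a=6, p=71, q=13
  k=3: a=15, p=1076, q=197
  k=4: a=8, p=8679, q=1589

8679/1589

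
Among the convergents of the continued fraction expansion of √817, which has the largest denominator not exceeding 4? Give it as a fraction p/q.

√817 = [28; 1, 1, 2, 1, 1, 56, …] (period length 6).
Convergents:
  p_0/q_0 = 28/1
  p_1/q_1 = 29/1
  p_2/q_2 = 57/2
  p_3/q_3 = 143/5
q_2 = 2 ≤ 4 < 5 = q_3, so the answer is 57/2.

57/2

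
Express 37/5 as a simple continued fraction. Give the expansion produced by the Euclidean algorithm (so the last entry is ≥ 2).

[7; 2, 2]

37 = 7×5 + 2
5 = 2×2 + 1
2 = 2×1 + 0  (stop)
So 37/5 = [7; 2, 2].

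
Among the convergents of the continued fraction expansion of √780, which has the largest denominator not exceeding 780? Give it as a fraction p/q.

21477/769

√780 = [27; 1, 12, 1, 54, …] (period length 4).
Convergents:
  p_0/q_0 = 27/1
  p_1/q_1 = 28/1
  p_2/q_2 = 363/13
  p_3/q_3 = 391/14
  p_4/q_4 = 21477/769
  p_5/q_5 = 21868/783
q_4 = 769 ≤ 780 < 783 = q_5, so the answer is 21477/769.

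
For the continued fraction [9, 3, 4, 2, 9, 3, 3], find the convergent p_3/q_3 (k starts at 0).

Using pₖ = aₖpₖ₋₁ + pₖ₋₂, qₖ = aₖqₖ₋₁ + qₖ₋₂ (with p₋₁=1, p₋₂=0, q₋₁=0, q₋₂=1):
  k=0: a=9, p=9, q=1
  k=1: a=3, p=28, q=3
  k=2: a=4, p=121, q=13
  k=3: a=2, p=270, q=29

270/29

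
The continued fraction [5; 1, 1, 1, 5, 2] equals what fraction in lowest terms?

209/37

Fold from the inside: start with 2/1.
  5 + 1/2 = 11/2
  1 + 2/11 = 13/11
  1 + 11/13 = 24/13
  1 + 13/24 = 37/24
  5 + 24/37 = 209/37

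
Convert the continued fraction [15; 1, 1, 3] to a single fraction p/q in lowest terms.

109/7

Using pₖ = aₖpₖ₋₁ + pₖ₋₂ and qₖ = aₖqₖ₋₁ + qₖ₋₂:
  k=0: a=15, p=15, q=1
  k=1: a=1, p=16, q=1
  k=2: a=1, p=31, q=2
  k=3: a=3, p=109, q=7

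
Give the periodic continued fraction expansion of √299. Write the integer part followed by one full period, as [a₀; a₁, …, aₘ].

[17; 3, 2, 3, 34]

a₀ = ⌊√299⌋ = 17.
With m₀=0, d₀=1 and mₖ₊₁ = dₖaₖ − mₖ, dₖ₊₁ = (n − mₖ₊₁²)/dₖ, aₖ₊₁ = ⌊(a₀+mₖ₊₁)/dₖ₊₁⌋:
  k=1: m=17, d=10, a=3
  k=2: m=13, d=13, a=2
  k=3: m=13, d=10, a=3
  k=4: m=17, d=1, a=34
d=1 and a=2a₀=34 at k=4, so the next step gives (m, d) = (17, 10) again — its k=1 value — and the period has length 4.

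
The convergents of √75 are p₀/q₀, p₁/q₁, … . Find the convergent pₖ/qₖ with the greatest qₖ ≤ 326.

1351/156

√75 = [8; 1, 1, 1, 16, …] (period length 4).
Convergents:
  p_0/q_0 = 8/1
  p_1/q_1 = 9/1
  p_2/q_2 = 17/2
  p_3/q_3 = 26/3
  p_4/q_4 = 433/50
  p_5/q_5 = 459/53
  p_6/q_6 = 892/103
  p_7/q_7 = 1351/156
  p_8/q_8 = 22508/2599
q_7 = 156 ≤ 326 < 2599 = q_8, so the answer is 1351/156.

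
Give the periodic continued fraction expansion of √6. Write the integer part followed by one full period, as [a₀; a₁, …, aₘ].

a₀ = ⌊√6⌋ = 2.
With m₀=0, d₀=1 and mₖ₊₁ = dₖaₖ − mₖ, dₖ₊₁ = (n − mₖ₊₁²)/dₖ, aₖ₊₁ = ⌊(a₀+mₖ₊₁)/dₖ₊₁⌋:
  k=1: m=2, d=2, a=2
  k=2: m=2, d=1, a=4
d=1 and a=2a₀=4 at k=2, so the next step gives (m, d) = (2, 2) again — its k=1 value — and the period has length 2.

[2; 2, 4]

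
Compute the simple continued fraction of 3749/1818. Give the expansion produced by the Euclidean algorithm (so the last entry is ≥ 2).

3749 = 2·1818 + 113
1818 = 16·113 + 10
113 = 11·10 + 3
10 = 3·3 + 1
3 = 3·1 + 0  (stop)
So 3749/1818 = [2; 16, 11, 3, 3].

[2; 16, 11, 3, 3]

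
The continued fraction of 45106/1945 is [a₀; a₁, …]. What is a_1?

45106 = 23·1945 + 371   →  a_0 = 23
1945 = 5·371 + 90   →  a_1 = 5

5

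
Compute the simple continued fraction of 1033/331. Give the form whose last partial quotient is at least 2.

[3; 8, 3, 1, 1, 1, 3]

1033 = 3×331 + 40
331 = 8×40 + 11
40 = 3×11 + 7
11 = 1×7 + 4
7 = 1×4 + 3
4 = 1×3 + 1
3 = 3×1 + 0  (stop)
So 1033/331 = [3; 8, 3, 1, 1, 1, 3].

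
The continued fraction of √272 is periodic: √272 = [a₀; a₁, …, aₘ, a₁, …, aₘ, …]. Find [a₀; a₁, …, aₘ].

[16; 2, 32]

a₀ = ⌊√272⌋ = 16.
With m₀=0, d₀=1 and mₖ₊₁ = dₖaₖ − mₖ, dₖ₊₁ = (n − mₖ₊₁²)/dₖ, aₖ₊₁ = ⌊(a₀+mₖ₊₁)/dₖ₊₁⌋:
  k=1: m=16, d=16, a=2
  k=2: m=16, d=1, a=32
d=1 and a=2a₀=32 at k=2, so the next step gives (m, d) = (16, 16) again — its k=1 value — and the period has length 2.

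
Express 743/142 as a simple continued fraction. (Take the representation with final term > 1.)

743 = 5*142 + 33
142 = 4*33 + 10
33 = 3*10 + 3
10 = 3*3 + 1
3 = 3*1 + 0  (stop)
So 743/142 = [5; 4, 3, 3, 3].

[5; 4, 3, 3, 3]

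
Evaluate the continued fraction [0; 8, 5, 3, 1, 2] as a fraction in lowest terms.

Using pₖ = aₖpₖ₋₁ + pₖ₋₂ and qₖ = aₖqₖ₋₁ + qₖ₋₂:
  k=0: a=0, p=0, q=1
  k=1: a=8, p=1, q=8
  k=2: a=5, p=5, q=41
  k=3: a=3, p=16, q=131
  k=4: a=1, p=21, q=172
  k=5: a=2, p=58, q=475

58/475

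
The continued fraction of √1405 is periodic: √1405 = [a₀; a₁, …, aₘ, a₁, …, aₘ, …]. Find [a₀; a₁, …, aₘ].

[37; 2, 14, 2, 74]

a₀ = ⌊√1405⌋ = 37.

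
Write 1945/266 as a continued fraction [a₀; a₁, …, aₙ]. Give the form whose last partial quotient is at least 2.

[7; 3, 4, 1, 7, 2]

1945 = 7×266 + 83
266 = 3×83 + 17
83 = 4×17 + 15
17 = 1×15 + 2
15 = 7×2 + 1
2 = 2×1 + 0  (stop)
So 1945/266 = [7; 3, 4, 1, 7, 2].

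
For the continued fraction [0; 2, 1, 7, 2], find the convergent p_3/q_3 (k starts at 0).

Using pₖ = aₖpₖ₋₁ + pₖ₋₂, qₖ = aₖqₖ₋₁ + qₖ₋₂ (with p₋₁=1, p₋₂=0, q₋₁=0, q₋₂=1):
  k=0: a=0, p=0, q=1
  k=1: a=2, p=1, q=2
  k=2: a=1, p=1, q=3
  k=3: a=7, p=8, q=23

8/23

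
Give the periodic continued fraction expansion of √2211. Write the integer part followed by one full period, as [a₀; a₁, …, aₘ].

a₀ = ⌊√2211⌋ = 47.
With m₀=0, d₀=1 and mₖ₊₁ = dₖaₖ − mₖ, dₖ₊₁ = (n − mₖ₊₁²)/dₖ, aₖ₊₁ = ⌊(a₀+mₖ₊₁)/dₖ₊₁⌋:
  k=1: m=47, d=2, a=47
  k=2: m=47, d=1, a=94
d=1 and a=2a₀=94 at k=2, so the next step gives (m, d) = (47, 2) again — its k=1 value — and the period has length 2.

[47; 47, 94]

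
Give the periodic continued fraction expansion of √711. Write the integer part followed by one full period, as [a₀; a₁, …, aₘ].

[26; 1, 1, 1, 52]

a₀ = ⌊√711⌋ = 26.
With m₀=0, d₀=1 and mₖ₊₁ = dₖaₖ − mₖ, dₖ₊₁ = (n − mₖ₊₁²)/dₖ, aₖ₊₁ = ⌊(a₀+mₖ₊₁)/dₖ₊₁⌋:
  k=1: m=26, d=35, a=1
  k=2: m=9, d=18, a=1
  k=3: m=9, d=35, a=1
  k=4: m=26, d=1, a=52
d=1 and a=2a₀=52 at k=4, so the next step gives (m, d) = (26, 35) again — its k=1 value — and the period has length 4.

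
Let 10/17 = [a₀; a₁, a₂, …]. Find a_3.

10 = 0·17 + 10   →  a_0 = 0
17 = 1·10 + 7   →  a_1 = 1
10 = 1·7 + 3   →  a_2 = 1
7 = 2·3 + 1   →  a_3 = 2

2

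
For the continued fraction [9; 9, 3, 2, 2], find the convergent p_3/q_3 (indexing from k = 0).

Using pₖ = aₖpₖ₋₁ + pₖ₋₂, qₖ = aₖqₖ₋₁ + qₖ₋₂ (with p₋₁=1, p₋₂=0, q₋₁=0, q₋₂=1):
  k=0: a=9, p=9, q=1
  k=1: a=9, p=82, q=9
  k=2: a=3, p=255, q=28
  k=3: a=2, p=592, q=65

592/65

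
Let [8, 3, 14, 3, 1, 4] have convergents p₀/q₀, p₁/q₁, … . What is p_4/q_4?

1457/175

Using pₖ = aₖpₖ₋₁ + pₖ₋₂, qₖ = aₖqₖ₋₁ + qₖ₋₂ (with p₋₁=1, p₋₂=0, q₋₁=0, q₋₂=1):
  k=0: a=8, p=8, q=1
  k=1: a=3, p=25, q=3
  k=2: a=14, p=358, q=43
  k=3: a=3, p=1099, q=132
  k=4: a=1, p=1457, q=175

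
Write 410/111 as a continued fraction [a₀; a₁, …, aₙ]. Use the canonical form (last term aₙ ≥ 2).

410 = 3×111 + 77
111 = 1×77 + 34
77 = 2×34 + 9
34 = 3×9 + 7
9 = 1×7 + 2
7 = 3×2 + 1
2 = 2×1 + 0  (stop)
So 410/111 = [3; 1, 2, 3, 1, 3, 2].

[3; 1, 2, 3, 1, 3, 2]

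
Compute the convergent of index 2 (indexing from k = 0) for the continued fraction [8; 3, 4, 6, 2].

108/13

Using pₖ = aₖpₖ₋₁ + pₖ₋₂, qₖ = aₖqₖ₋₁ + qₖ₋₂ (with p₋₁=1, p₋₂=0, q₋₁=0, q₋₂=1):
  k=0: a=8, p=8, q=1
  k=1: a=3, p=25, q=3
  k=2: a=4, p=108, q=13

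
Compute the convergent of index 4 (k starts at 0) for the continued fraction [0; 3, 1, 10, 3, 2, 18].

Using pₖ = aₖpₖ₋₁ + pₖ₋₂, qₖ = aₖqₖ₋₁ + qₖ₋₂ (with p₋₁=1, p₋₂=0, q₋₁=0, q₋₂=1):
  k=0: a=0, p=0, q=1
  k=1: a=3, p=1, q=3
  k=2: a=1, p=1, q=4
  k=3: a=10, p=11, q=43
  k=4: a=3, p=34, q=133

34/133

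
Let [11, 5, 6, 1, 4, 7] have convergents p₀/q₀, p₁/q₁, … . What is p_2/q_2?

347/31

Using pₖ = aₖpₖ₋₁ + pₖ₋₂, qₖ = aₖqₖ₋₁ + qₖ₋₂ (with p₋₁=1, p₋₂=0, q₋₁=0, q₋₂=1):
  k=0: a=11, p=11, q=1
  k=1: a=5, p=56, q=5
  k=2: a=6, p=347, q=31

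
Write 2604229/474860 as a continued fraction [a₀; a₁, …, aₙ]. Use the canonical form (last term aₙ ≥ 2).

[5; 2, 15, 3, 16, 16, 19]

2604229 = 5*474860 + 229929
474860 = 2*229929 + 15002
229929 = 15*15002 + 4899
15002 = 3*4899 + 305
4899 = 16*305 + 19
305 = 16*19 + 1
19 = 19*1 + 0  (stop)
So 2604229/474860 = [5; 2, 15, 3, 16, 16, 19].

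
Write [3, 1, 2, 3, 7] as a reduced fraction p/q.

Fold from the inside: start with 7/1.
  3 + 1/7 = 22/7
  2 + 7/22 = 51/22
  1 + 22/51 = 73/51
  3 + 51/73 = 270/73

270/73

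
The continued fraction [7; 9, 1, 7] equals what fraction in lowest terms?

561/79

Fold from the inside: start with 7/1.
  1 + 1/7 = 8/7
  9 + 7/8 = 79/8
  7 + 8/79 = 561/79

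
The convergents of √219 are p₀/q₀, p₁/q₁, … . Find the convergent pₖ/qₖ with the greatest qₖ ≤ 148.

√219 = [14; 1, 3, 1, 28, …] (period length 4).
Convergents:
  p_0/q_0 = 14/1
  p_1/q_1 = 15/1
  p_2/q_2 = 59/4
  p_3/q_3 = 74/5
  p_4/q_4 = 2131/144
  p_5/q_5 = 2205/149
q_4 = 144 ≤ 148 < 149 = q_5, so the answer is 2131/144.

2131/144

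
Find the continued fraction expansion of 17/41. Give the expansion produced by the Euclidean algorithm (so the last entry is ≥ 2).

17 = 0*41 + 17
41 = 2*17 + 7
17 = 2*7 + 3
7 = 2*3 + 1
3 = 3*1 + 0  (stop)
So 17/41 = [0; 2, 2, 2, 3].

[0; 2, 2, 2, 3]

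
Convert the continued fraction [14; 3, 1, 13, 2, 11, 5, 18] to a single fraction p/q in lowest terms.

1727219/121171

Using pₖ = aₖpₖ₋₁ + pₖ₋₂ and qₖ = aₖqₖ₋₁ + qₖ₋₂:
  k=0: a=14, p=14, q=1
  k=1: a=3, p=43, q=3
  k=2: a=1, p=57, q=4
  k=3: a=13, p=784, q=55
  k=4: a=2, p=1625, q=114
  k=5: a=11, p=18659, q=1309
  k=6: a=5, p=94920, q=6659
  k=7: a=18, p=1727219, q=121171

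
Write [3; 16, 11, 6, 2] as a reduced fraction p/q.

Fold from the inside: start with 2/1.
  6 + 1/2 = 13/2
  11 + 2/13 = 145/13
  16 + 13/145 = 2333/145
  3 + 145/2333 = 7144/2333

7144/2333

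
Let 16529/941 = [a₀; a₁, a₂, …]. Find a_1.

1

16529 = 17·941 + 532   →  a_0 = 17
941 = 1·532 + 409   →  a_1 = 1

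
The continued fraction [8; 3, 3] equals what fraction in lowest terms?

Using pₖ = aₖpₖ₋₁ + pₖ₋₂ and qₖ = aₖqₖ₋₁ + qₖ₋₂:
  k=0: a=8, p=8, q=1
  k=1: a=3, p=25, q=3
  k=2: a=3, p=83, q=10

83/10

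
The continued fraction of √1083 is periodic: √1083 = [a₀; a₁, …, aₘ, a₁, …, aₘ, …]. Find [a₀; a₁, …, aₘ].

a₀ = ⌊√1083⌋ = 32.
With m₀=0, d₀=1 and mₖ₊₁ = dₖaₖ − mₖ, dₖ₊₁ = (n − mₖ₊₁²)/dₖ, aₖ₊₁ = ⌊(a₀+mₖ₊₁)/dₖ₊₁⌋:
  k=1: m=32, d=59, a=1
  k=2: m=27, d=6, a=9
  k=3: m=27, d=59, a=1
  k=4: m=32, d=1, a=64
d=1 and a=2a₀=64 at k=4, so the next step gives (m, d) = (32, 59) again — its k=1 value — and the period has length 4.

[32; 1, 9, 1, 64]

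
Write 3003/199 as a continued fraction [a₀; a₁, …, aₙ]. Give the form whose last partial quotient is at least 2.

[15; 11, 18]

3003 = 15*199 + 18
199 = 11*18 + 1
18 = 18*1 + 0  (stop)
So 3003/199 = [15; 11, 18].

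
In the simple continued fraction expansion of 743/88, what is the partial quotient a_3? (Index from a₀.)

1

743 = 8·88 + 39   →  a_0 = 8
88 = 2·39 + 10   →  a_1 = 2
39 = 3·10 + 9   →  a_2 = 3
10 = 1·9 + 1   →  a_3 = 1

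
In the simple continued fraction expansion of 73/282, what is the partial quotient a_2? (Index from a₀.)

73 = 0·282 + 73   →  a_0 = 0
282 = 3·73 + 63   →  a_1 = 3
73 = 1·63 + 10   →  a_2 = 1

1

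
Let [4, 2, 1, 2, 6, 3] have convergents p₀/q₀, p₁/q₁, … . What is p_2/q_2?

Using pₖ = aₖpₖ₋₁ + pₖ₋₂, qₖ = aₖqₖ₋₁ + qₖ₋₂ (with p₋₁=1, p₋₂=0, q₋₁=0, q₋₂=1):
  k=0: a=4, p=4, q=1
  k=1: a=2, p=9, q=2
  k=2: a=1, p=13, q=3

13/3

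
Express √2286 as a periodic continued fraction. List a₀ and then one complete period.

a₀ = ⌊√2286⌋ = 47.
With m₀=0, d₀=1 and mₖ₊₁ = dₖaₖ − mₖ, dₖ₊₁ = (n − mₖ₊₁²)/dₖ, aₖ₊₁ = ⌊(a₀+mₖ₊₁)/dₖ₊₁⌋:
  k=1: m=47, d=77, a=1
  k=2: m=30, d=18, a=4
  k=3: m=42, d=29, a=3
  k=4: m=45, d=9, a=10
  k=5: m=45, d=29, a=3
  k=6: m=42, d=18, a=4
  k=7: m=30, d=77, a=1
  k=8: m=47, d=1, a=94
d=1 and a=2a₀=94 at k=8, so the next step gives (m, d) = (47, 77) again — its k=1 value — and the period has length 8.

[47; 1, 4, 3, 10, 3, 4, 1, 94]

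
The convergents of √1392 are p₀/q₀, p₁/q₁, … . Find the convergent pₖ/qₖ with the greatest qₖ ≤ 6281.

√1392 = [37; 3, 4, 3, 74, …] (period length 4).
Convergents:
  p_0/q_0 = 37/1
  p_1/q_1 = 112/3
  p_2/q_2 = 485/13
  p_3/q_3 = 1567/42
  p_4/q_4 = 116443/3121
  p_5/q_5 = 350896/9405
q_4 = 3121 ≤ 6281 < 9405 = q_5, so the answer is 116443/3121.

116443/3121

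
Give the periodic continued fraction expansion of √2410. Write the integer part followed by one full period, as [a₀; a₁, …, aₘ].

[49; 10, 1, 8, 1, 10, 98]

a₀ = ⌊√2410⌋ = 49.
With m₀=0, d₀=1 and mₖ₊₁ = dₖaₖ − mₖ, dₖ₊₁ = (n − mₖ₊₁²)/dₖ, aₖ₊₁ = ⌊(a₀+mₖ₊₁)/dₖ₊₁⌋:
  k=1: m=49, d=9, a=10
  k=2: m=41, d=81, a=1
  k=3: m=40, d=10, a=8
  k=4: m=40, d=81, a=1
  k=5: m=41, d=9, a=10
  k=6: m=49, d=1, a=98
d=1 and a=2a₀=98 at k=6, so the next step gives (m, d) = (49, 9) again — its k=1 value — and the period has length 6.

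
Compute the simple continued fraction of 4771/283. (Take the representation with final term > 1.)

[16; 1, 6, 13, 3]

4771 = 16·283 + 243
283 = 1·243 + 40
243 = 6·40 + 3
40 = 13·3 + 1
3 = 3·1 + 0  (stop)
So 4771/283 = [16; 1, 6, 13, 3].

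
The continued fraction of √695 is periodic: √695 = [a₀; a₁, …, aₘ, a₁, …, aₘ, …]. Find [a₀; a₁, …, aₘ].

[26; 2, 1, 3, 10, 3, 1, 2, 52]

a₀ = ⌊√695⌋ = 26.
With m₀=0, d₀=1 and mₖ₊₁ = dₖaₖ − mₖ, dₖ₊₁ = (n − mₖ₊₁²)/dₖ, aₖ₊₁ = ⌊(a₀+mₖ₊₁)/dₖ₊₁⌋:
  k=1: m=26, d=19, a=2
  k=2: m=12, d=29, a=1
  k=3: m=17, d=14, a=3
  k=4: m=25, d=5, a=10
  k=5: m=25, d=14, a=3
  k=6: m=17, d=29, a=1
  k=7: m=12, d=19, a=2
  k=8: m=26, d=1, a=52
d=1 and a=2a₀=52 at k=8, so the next step gives (m, d) = (26, 19) again — its k=1 value — and the period has length 8.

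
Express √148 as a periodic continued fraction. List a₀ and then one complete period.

a₀ = ⌊√148⌋ = 12.

[12; 6, 24]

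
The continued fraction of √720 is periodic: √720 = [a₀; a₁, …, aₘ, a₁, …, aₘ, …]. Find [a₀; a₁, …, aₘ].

[26; 1, 4, 1, 52]

a₀ = ⌊√720⌋ = 26.
With m₀=0, d₀=1 and mₖ₊₁ = dₖaₖ − mₖ, dₖ₊₁ = (n − mₖ₊₁²)/dₖ, aₖ₊₁ = ⌊(a₀+mₖ₊₁)/dₖ₊₁⌋:
  k=1: m=26, d=44, a=1
  k=2: m=18, d=9, a=4
  k=3: m=18, d=44, a=1
  k=4: m=26, d=1, a=52
d=1 and a=2a₀=52 at k=4, so the next step gives (m, d) = (26, 44) again — its k=1 value — and the period has length 4.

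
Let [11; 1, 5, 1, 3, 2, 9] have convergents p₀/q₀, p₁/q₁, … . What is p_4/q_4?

Using pₖ = aₖpₖ₋₁ + pₖ₋₂, qₖ = aₖqₖ₋₁ + qₖ₋₂ (with p₋₁=1, p₋₂=0, q₋₁=0, q₋₂=1):
  k=0: a=11, p=11, q=1
  k=1: a=1, p=12, q=1
  k=2: a=5, p=71, q=6
  k=3: a=1, p=83, q=7
  k=4: a=3, p=320, q=27

320/27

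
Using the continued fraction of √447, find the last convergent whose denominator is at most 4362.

√447 = [21; 7, 42, …] (period length 2).
Convergents:
  p_0/q_0 = 21/1
  p_1/q_1 = 148/7
  p_2/q_2 = 6237/295
  p_3/q_3 = 43807/2072
  p_4/q_4 = 1846131/87319
q_3 = 2072 ≤ 4362 < 87319 = q_4, so the answer is 43807/2072.

43807/2072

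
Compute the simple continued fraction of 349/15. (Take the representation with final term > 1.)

[23; 3, 1, 3]

349 = 23*15 + 4
15 = 3*4 + 3
4 = 1*3 + 1
3 = 3*1 + 0  (stop)
So 349/15 = [23; 3, 1, 3].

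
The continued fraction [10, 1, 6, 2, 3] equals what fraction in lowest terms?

565/52

Using pₖ = aₖpₖ₋₁ + pₖ₋₂ and qₖ = aₖqₖ₋₁ + qₖ₋₂:
  k=0: a=10, p=10, q=1
  k=1: a=1, p=11, q=1
  k=2: a=6, p=76, q=7
  k=3: a=2, p=163, q=15
  k=4: a=3, p=565, q=52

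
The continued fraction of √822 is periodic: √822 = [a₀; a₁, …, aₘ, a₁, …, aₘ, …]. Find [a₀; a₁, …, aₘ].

a₀ = ⌊√822⌋ = 28.
With m₀=0, d₀=1 and mₖ₊₁ = dₖaₖ − mₖ, dₖ₊₁ = (n − mₖ₊₁²)/dₖ, aₖ₊₁ = ⌊(a₀+mₖ₊₁)/dₖ₊₁⌋:
  k=1: m=28, d=38, a=1
  k=2: m=10, d=19, a=2
  k=3: m=28, d=2, a=28
  k=4: m=28, d=19, a=2
  k=5: m=10, d=38, a=1
  k=6: m=28, d=1, a=56
d=1 and a=2a₀=56 at k=6, so the next step gives (m, d) = (28, 38) again — its k=1 value — and the period has length 6.

[28; 1, 2, 28, 2, 1, 56]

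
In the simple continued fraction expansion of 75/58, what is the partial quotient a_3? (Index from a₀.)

2

75 = 1·58 + 17   →  a_0 = 1
58 = 3·17 + 7   →  a_1 = 3
17 = 2·7 + 3   →  a_2 = 2
7 = 2·3 + 1   →  a_3 = 2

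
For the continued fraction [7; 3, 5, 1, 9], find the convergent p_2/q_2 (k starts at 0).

Using pₖ = aₖpₖ₋₁ + pₖ₋₂, qₖ = aₖqₖ₋₁ + qₖ₋₂ (with p₋₁=1, p₋₂=0, q₋₁=0, q₋₂=1):
  k=0: a=7, p=7, q=1
  k=1: a=3, p=22, q=3
  k=2: a=5, p=117, q=16

117/16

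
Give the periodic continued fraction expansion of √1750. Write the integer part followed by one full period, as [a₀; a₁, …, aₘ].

a₀ = ⌊√1750⌋ = 41.
With m₀=0, d₀=1 and mₖ₊₁ = dₖaₖ − mₖ, dₖ₊₁ = (n − mₖ₊₁²)/dₖ, aₖ₊₁ = ⌊(a₀+mₖ₊₁)/dₖ₊₁⌋:
  k=1: m=41, d=69, a=1
  k=2: m=28, d=14, a=4
  k=3: m=28, d=69, a=1
  k=4: m=41, d=1, a=82
d=1 and a=2a₀=82 at k=4, so the next step gives (m, d) = (41, 69) again — its k=1 value — and the period has length 4.

[41; 1, 4, 1, 82]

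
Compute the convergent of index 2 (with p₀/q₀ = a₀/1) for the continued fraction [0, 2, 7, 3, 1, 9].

7/15

Using pₖ = aₖpₖ₋₁ + pₖ₋₂, qₖ = aₖqₖ₋₁ + qₖ₋₂ (with p₋₁=1, p₋₂=0, q₋₁=0, q₋₂=1):
  k=0: a=0, p=0, q=1
  k=1: a=2, p=1, q=2
  k=2: a=7, p=7, q=15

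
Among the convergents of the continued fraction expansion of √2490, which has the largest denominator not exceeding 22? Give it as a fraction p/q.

√2490 = [49; 1, 8, 1, 98, …] (period length 4).
Convergents:
  p_0/q_0 = 49/1
  p_1/q_1 = 50/1
  p_2/q_2 = 449/9
  p_3/q_3 = 499/10
  p_4/q_4 = 49351/989
q_3 = 10 ≤ 22 < 989 = q_4, so the answer is 499/10.

499/10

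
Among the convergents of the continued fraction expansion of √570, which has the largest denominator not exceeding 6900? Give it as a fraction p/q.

√570 = [23; 1, 6, 1, 46, …] (period length 4).
Convergents:
  p_0/q_0 = 23/1
  p_1/q_1 = 24/1
  p_2/q_2 = 167/7
  p_3/q_3 = 191/8
  p_4/q_4 = 8953/375
  p_5/q_5 = 9144/383
  p_6/q_6 = 63817/2673
  p_7/q_7 = 72961/3056
  p_8/q_8 = 3420023/143249
q_7 = 3056 ≤ 6900 < 143249 = q_8, so the answer is 72961/3056.

72961/3056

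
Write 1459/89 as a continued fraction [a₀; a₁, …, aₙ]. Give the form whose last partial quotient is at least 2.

[16; 2, 1, 1, 5, 3]

1459 = 16×89 + 35
89 = 2×35 + 19
35 = 1×19 + 16
19 = 1×16 + 3
16 = 5×3 + 1
3 = 3×1 + 0  (stop)
So 1459/89 = [16; 2, 1, 1, 5, 3].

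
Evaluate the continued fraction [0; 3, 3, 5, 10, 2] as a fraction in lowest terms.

Fold from the inside: start with 2/1.
  10 + 1/2 = 21/2
  5 + 2/21 = 107/21
  3 + 21/107 = 342/107
  3 + 107/342 = 1133/342
  0 + 342/1133 = 342/1133

342/1133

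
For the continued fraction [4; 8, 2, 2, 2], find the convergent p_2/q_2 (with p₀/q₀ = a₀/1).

Using pₖ = aₖpₖ₋₁ + pₖ₋₂, qₖ = aₖqₖ₋₁ + qₖ₋₂ (with p₋₁=1, p₋₂=0, q₋₁=0, q₋₂=1):
  k=0: a=4, p=4, q=1
  k=1: a=8, p=33, q=8
  k=2: a=2, p=70, q=17

70/17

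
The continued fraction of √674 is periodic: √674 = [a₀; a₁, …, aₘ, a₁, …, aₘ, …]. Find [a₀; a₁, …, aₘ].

a₀ = ⌊√674⌋ = 25.
With m₀=0, d₀=1 and mₖ₊₁ = dₖaₖ − mₖ, dₖ₊₁ = (n − mₖ₊₁²)/dₖ, aₖ₊₁ = ⌊(a₀+mₖ₊₁)/dₖ₊₁⌋:
  k=1: m=25, d=49, a=1
  k=2: m=24, d=2, a=24
  k=3: m=24, d=49, a=1
  k=4: m=25, d=1, a=50
d=1 and a=2a₀=50 at k=4, so the next step gives (m, d) = (25, 49) again — its k=1 value — and the period has length 4.

[25; 1, 24, 1, 50]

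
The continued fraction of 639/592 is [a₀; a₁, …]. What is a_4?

2

639 = 1·592 + 47   →  a_0 = 1
592 = 12·47 + 28   →  a_1 = 12
47 = 1·28 + 19   →  a_2 = 1
28 = 1·19 + 9   →  a_3 = 1
19 = 2·9 + 1   →  a_4 = 2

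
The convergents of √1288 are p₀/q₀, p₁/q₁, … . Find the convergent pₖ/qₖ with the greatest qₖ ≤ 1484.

23220/647

√1288 = [35; 1, 7, 1, 70, …] (period length 4).
Convergents:
  p_0/q_0 = 35/1
  p_1/q_1 = 36/1
  p_2/q_2 = 287/8
  p_3/q_3 = 323/9
  p_4/q_4 = 22897/638
  p_5/q_5 = 23220/647
  p_6/q_6 = 185437/5167
q_5 = 647 ≤ 1484 < 5167 = q_6, so the answer is 23220/647.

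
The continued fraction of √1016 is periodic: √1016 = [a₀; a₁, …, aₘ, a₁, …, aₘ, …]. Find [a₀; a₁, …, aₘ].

[31; 1, 6, 1, 62]

a₀ = ⌊√1016⌋ = 31.
With m₀=0, d₀=1 and mₖ₊₁ = dₖaₖ − mₖ, dₖ₊₁ = (n − mₖ₊₁²)/dₖ, aₖ₊₁ = ⌊(a₀+mₖ₊₁)/dₖ₊₁⌋:
  k=1: m=31, d=55, a=1
  k=2: m=24, d=8, a=6
  k=3: m=24, d=55, a=1
  k=4: m=31, d=1, a=62
d=1 and a=2a₀=62 at k=4, so the next step gives (m, d) = (31, 55) again — its k=1 value — and the period has length 4.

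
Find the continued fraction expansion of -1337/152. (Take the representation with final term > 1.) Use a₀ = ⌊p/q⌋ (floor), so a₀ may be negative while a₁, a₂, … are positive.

[-9; 4, 1, 9, 3]

-1337 = -9×152 + 31
152 = 4×31 + 28
31 = 1×28 + 3
28 = 9×3 + 1
3 = 3×1 + 0  (stop)
So -1337/152 = [-9; 4, 1, 9, 3].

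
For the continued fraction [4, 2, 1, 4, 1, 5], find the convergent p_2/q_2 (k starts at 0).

13/3

Using pₖ = aₖpₖ₋₁ + pₖ₋₂, qₖ = aₖqₖ₋₁ + qₖ₋₂ (with p₋₁=1, p₋₂=0, q₋₁=0, q₋₂=1):
  k=0: a=4, p=4, q=1
  k=1: a=2, p=9, q=2
  k=2: a=1, p=13, q=3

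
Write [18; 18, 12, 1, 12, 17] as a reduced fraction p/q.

936421/51864

Using pₖ = aₖpₖ₋₁ + pₖ₋₂ and qₖ = aₖqₖ₋₁ + qₖ₋₂:
  k=0: a=18, p=18, q=1
  k=1: a=18, p=325, q=18
  k=2: a=12, p=3918, q=217
  k=3: a=1, p=4243, q=235
  k=4: a=12, p=54834, q=3037
  k=5: a=17, p=936421, q=51864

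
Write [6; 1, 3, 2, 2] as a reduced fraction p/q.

149/22

Fold from the inside: start with 2/1.
  2 + 1/2 = 5/2
  3 + 2/5 = 17/5
  1 + 5/17 = 22/17
  6 + 17/22 = 149/22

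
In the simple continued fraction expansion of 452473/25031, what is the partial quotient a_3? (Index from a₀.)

12

452473 = 18·25031 + 1915   →  a_0 = 18
25031 = 13·1915 + 136   →  a_1 = 13
1915 = 14·136 + 11   →  a_2 = 14
136 = 12·11 + 4   →  a_3 = 12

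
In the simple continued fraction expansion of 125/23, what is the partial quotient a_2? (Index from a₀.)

125 = 5·23 + 10   →  a_0 = 5
23 = 2·10 + 3   →  a_1 = 2
10 = 3·3 + 1   →  a_2 = 3

3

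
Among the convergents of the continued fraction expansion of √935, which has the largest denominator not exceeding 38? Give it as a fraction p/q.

795/26

√935 = [30; 1, 1, 2, 1, 2, 1, 1, 60, …] (period length 8).
Convergents:
  p_0/q_0 = 30/1
  p_1/q_1 = 31/1
  p_2/q_2 = 61/2
  p_3/q_3 = 153/5
  p_4/q_4 = 214/7
  p_5/q_5 = 581/19
  p_6/q_6 = 795/26
  p_7/q_7 = 1376/45
q_6 = 26 ≤ 38 < 45 = q_7, so the answer is 795/26.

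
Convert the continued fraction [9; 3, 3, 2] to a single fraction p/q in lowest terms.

214/23

Using pₖ = aₖpₖ₋₁ + pₖ₋₂ and qₖ = aₖqₖ₋₁ + qₖ₋₂:
  k=0: a=9, p=9, q=1
  k=1: a=3, p=28, q=3
  k=2: a=3, p=93, q=10
  k=3: a=2, p=214, q=23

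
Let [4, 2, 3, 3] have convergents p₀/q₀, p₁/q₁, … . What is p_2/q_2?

Using pₖ = aₖpₖ₋₁ + pₖ₋₂, qₖ = aₖqₖ₋₁ + qₖ₋₂ (with p₋₁=1, p₋₂=0, q₋₁=0, q₋₂=1):
  k=0: a=4, p=4, q=1
  k=1: a=2, p=9, q=2
  k=2: a=3, p=31, q=7

31/7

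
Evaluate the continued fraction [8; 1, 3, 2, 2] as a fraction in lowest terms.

193/22

Using pₖ = aₖpₖ₋₁ + pₖ₋₂ and qₖ = aₖqₖ₋₁ + qₖ₋₂:
  k=0: a=8, p=8, q=1
  k=1: a=1, p=9, q=1
  k=2: a=3, p=35, q=4
  k=3: a=2, p=79, q=9
  k=4: a=2, p=193, q=22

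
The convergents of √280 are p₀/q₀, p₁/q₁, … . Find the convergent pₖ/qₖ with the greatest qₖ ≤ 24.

251/15

√280 = [16; 1, 2, 1, 2, 1, 32, …] (period length 6).
Convergents:
  p_0/q_0 = 16/1
  p_1/q_1 = 17/1
  p_2/q_2 = 50/3
  p_3/q_3 = 67/4
  p_4/q_4 = 184/11
  p_5/q_5 = 251/15
  p_6/q_6 = 8216/491
q_5 = 15 ≤ 24 < 491 = q_6, so the answer is 251/15.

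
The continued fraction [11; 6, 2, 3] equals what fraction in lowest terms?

Using pₖ = aₖpₖ₋₁ + pₖ₋₂ and qₖ = aₖqₖ₋₁ + qₖ₋₂:
  k=0: a=11, p=11, q=1
  k=1: a=6, p=67, q=6
  k=2: a=2, p=145, q=13
  k=3: a=3, p=502, q=45

502/45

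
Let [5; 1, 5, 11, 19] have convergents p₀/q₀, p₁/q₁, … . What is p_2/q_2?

Using pₖ = aₖpₖ₋₁ + pₖ₋₂, qₖ = aₖqₖ₋₁ + qₖ₋₂ (with p₋₁=1, p₋₂=0, q₋₁=0, q₋₂=1):
  k=0: a=5, p=5, q=1
  k=1: a=1, p=6, q=1
  k=2: a=5, p=35, q=6

35/6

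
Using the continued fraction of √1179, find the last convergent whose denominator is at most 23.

√1179 = [34; 2, 1, 33, 1, 2, 68, …] (period length 6).
Convergents:
  p_0/q_0 = 34/1
  p_1/q_1 = 69/2
  p_2/q_2 = 103/3
  p_3/q_3 = 3468/101
q_2 = 3 ≤ 23 < 101 = q_3, so the answer is 103/3.

103/3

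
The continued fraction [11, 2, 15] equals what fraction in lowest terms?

Fold from the inside: start with 15/1.
  2 + 1/15 = 31/15
  11 + 15/31 = 356/31

356/31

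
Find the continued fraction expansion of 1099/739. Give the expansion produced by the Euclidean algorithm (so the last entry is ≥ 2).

[1; 2, 18, 1, 18]

1099 = 1*739 + 360
739 = 2*360 + 19
360 = 18*19 + 18
19 = 1*18 + 1
18 = 18*1 + 0  (stop)
So 1099/739 = [1; 2, 18, 1, 18].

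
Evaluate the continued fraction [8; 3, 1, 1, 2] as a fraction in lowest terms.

149/18

Fold from the inside: start with 2/1.
  1 + 1/2 = 3/2
  1 + 2/3 = 5/3
  3 + 3/5 = 18/5
  8 + 5/18 = 149/18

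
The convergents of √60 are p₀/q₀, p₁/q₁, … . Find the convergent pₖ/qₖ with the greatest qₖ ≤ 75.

√60 = [7; 1, 2, 1, 14, …] (period length 4).
Convergents:
  p_0/q_0 = 7/1
  p_1/q_1 = 8/1
  p_2/q_2 = 23/3
  p_3/q_3 = 31/4
  p_4/q_4 = 457/59
  p_5/q_5 = 488/63
  p_6/q_6 = 1433/185
q_5 = 63 ≤ 75 < 185 = q_6, so the answer is 488/63.

488/63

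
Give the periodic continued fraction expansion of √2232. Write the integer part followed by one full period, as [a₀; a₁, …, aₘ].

a₀ = ⌊√2232⌋ = 47.
With m₀=0, d₀=1 and mₖ₊₁ = dₖaₖ − mₖ, dₖ₊₁ = (n − mₖ₊₁²)/dₖ, aₖ₊₁ = ⌊(a₀+mₖ₊₁)/dₖ₊₁⌋:
  k=1: m=47, d=23, a=4
  k=2: m=45, d=9, a=10
  k=3: m=45, d=23, a=4
  k=4: m=47, d=1, a=94
d=1 and a=2a₀=94 at k=4, so the next step gives (m, d) = (47, 23) again — its k=1 value — and the period has length 4.

[47; 4, 10, 4, 94]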